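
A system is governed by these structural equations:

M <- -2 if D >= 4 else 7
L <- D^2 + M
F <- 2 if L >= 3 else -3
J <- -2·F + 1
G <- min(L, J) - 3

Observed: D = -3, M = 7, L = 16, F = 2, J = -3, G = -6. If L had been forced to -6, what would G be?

The intervention breaks the incoming arrows to L: L <- D^2 + M no longer applies, and L = -6.
F = 2 if L >= 3 else -3  [with L=-6]  = -3
J = -2·F + 1  [with F=-3]  = 7
G = min(L, J) - 3  [with L=-6, J=7]  = -9

-9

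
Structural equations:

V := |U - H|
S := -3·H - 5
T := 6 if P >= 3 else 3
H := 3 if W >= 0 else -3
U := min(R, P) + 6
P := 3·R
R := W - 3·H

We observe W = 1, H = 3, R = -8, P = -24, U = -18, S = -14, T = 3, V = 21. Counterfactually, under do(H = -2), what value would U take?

do(H=-2) replaces the equation H := 3 if W >= 0 else -3 with the constant H = -2.
R = W - 3·H  [with W=1, H=-2]  = 7
P = 3·R  [with R=7]  = 21
U = min(R, P) + 6  [with R=7, P=21]  = 13

13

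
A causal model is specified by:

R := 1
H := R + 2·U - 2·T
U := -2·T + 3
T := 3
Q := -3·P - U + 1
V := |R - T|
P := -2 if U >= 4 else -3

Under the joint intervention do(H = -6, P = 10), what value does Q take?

-26

Under do(H = -6, P = 10), each intervened variable's structural equation is replaced by its fixed value.
U = -2·T + 3  [with T=3]  = -3
Q = -3·P - U + 1  [with P=10, U=-3]  = -26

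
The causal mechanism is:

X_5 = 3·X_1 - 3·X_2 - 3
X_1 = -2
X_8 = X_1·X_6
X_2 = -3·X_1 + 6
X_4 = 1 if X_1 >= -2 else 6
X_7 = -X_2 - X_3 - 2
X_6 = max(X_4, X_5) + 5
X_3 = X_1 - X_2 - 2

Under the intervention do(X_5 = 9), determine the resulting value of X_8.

do(X_5=9) replaces the equation X_5 = 3·X_1 - 3·X_2 - 3 with the constant X_5 = 9.
X_4 = 1 if X_1 >= -2 else 6  [with X_1=-2]  = 1
X_6 = max(X_4, X_5) + 5  [with X_4=1, X_5=9]  = 14
X_8 = X_1·X_6  [with X_1=-2, X_6=14]  = -28

-28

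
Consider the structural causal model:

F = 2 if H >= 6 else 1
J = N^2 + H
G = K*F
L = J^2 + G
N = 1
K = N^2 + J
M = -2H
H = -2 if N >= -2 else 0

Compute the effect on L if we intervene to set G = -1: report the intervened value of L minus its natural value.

Intervening sets G = -1 and removes its equation (G = K*F).
H = -2 if N >= -2 else 0  [with N=1]  = -2
J = N^2 + H  [with N=1, H=-2]  = -1
L = J^2 + G  [with J=-1, G=-1]  = 0
Without intervention: H = -2 if N >= -2 else 0  [with N=1]  = -2; J = N^2 + H  [with N=1, H=-2]  = -1; F = 2 if H >= 6 else 1  [with H=-2]  = 1; K = N^2 + J  [with N=1, J=-1]  = 0; G = K*F  [with K=0, F=1]  = 0; L = J^2 + G  [with J=-1, G=0]  = 1.
Change = 0 − 1 = -1.

-1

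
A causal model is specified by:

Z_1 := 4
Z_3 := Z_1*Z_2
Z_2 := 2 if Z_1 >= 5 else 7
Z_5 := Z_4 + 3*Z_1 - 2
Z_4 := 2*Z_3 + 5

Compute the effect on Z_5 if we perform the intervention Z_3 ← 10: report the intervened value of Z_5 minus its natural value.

do(Z_3=10) replaces the equation Z_3 := Z_1*Z_2 with the constant Z_3 = 10.
Z_4 = 2*Z_3 + 5  [with Z_3=10]  = 25
Z_5 = Z_4 + 3*Z_1 - 2  [with Z_4=25, Z_1=4]  = 35
Without intervention: Z_2 = 2 if Z_1 >= 5 else 7  [with Z_1=4]  = 7; Z_3 = Z_1*Z_2  [with Z_1=4, Z_2=7]  = 28; Z_4 = 2*Z_3 + 5  [with Z_3=28]  = 61; Z_5 = Z_4 + 3*Z_1 - 2  [with Z_4=61, Z_1=4]  = 71.
Change = 35 − 71 = -36.

-36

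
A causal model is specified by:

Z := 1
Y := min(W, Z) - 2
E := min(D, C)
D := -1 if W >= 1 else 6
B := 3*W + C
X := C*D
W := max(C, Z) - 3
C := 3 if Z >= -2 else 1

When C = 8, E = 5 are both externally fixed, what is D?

-1

The joint intervention fixes C = 8, E = 5, removing each variable's own equation.
W = max(C, Z) - 3  [with C=8, Z=1]  = 5
D = -1 if W >= 1 else 6  [with W=5]  = -1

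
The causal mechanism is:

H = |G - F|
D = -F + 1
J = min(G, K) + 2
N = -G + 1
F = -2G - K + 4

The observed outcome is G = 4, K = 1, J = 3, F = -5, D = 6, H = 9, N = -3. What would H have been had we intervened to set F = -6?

10

Under do(F=-6), the mechanism F = -2G - K + 4 is discarded; F is fixed at -6.
H = |G - F|  [with G=4, F=-6]  = 10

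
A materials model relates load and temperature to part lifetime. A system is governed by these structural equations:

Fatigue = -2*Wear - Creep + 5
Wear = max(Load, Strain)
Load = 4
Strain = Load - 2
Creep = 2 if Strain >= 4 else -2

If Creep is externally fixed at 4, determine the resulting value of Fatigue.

-7

do(Creep=4) replaces the equation Creep = 2 if Strain >= 4 else -2 with the constant Creep = 4.
Strain = Load - 2  [with Load=4]  = 2
Wear = max(Load, Strain)  [with Load=4, Strain=2]  = 4
Fatigue = -2*Wear - Creep + 5  [with Wear=4, Creep=4]  = -7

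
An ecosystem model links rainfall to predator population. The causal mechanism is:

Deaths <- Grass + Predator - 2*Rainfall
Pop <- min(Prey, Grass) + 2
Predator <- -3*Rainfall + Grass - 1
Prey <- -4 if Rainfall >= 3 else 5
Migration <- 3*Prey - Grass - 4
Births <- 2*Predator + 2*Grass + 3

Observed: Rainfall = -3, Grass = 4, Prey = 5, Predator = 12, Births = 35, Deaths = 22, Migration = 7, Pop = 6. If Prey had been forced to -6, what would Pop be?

The intervention breaks the incoming arrows to Prey: Prey <- -4 if Rainfall >= 3 else 5 no longer applies, and Prey = -6.
Pop = min(Prey, Grass) + 2  [with Prey=-6, Grass=4]  = -4

-4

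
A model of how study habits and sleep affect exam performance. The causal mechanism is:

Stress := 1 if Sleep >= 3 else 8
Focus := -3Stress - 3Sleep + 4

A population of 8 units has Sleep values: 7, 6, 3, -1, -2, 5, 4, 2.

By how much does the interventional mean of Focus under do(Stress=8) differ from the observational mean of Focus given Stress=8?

Every unit gets Stress=8 under the intervention. Focus values become -41, -38, -29, -17, -14, -35, -32, -26; E[Focus|do(Stress=8)] = -29.
E[Focus|Stress=8] averages over only the 3 units with Stress=8 (Sleep = -1, -2, 2): Focus = -17, -14, -26, mean -19.
Difference = -29 − (-19) = -10.

-10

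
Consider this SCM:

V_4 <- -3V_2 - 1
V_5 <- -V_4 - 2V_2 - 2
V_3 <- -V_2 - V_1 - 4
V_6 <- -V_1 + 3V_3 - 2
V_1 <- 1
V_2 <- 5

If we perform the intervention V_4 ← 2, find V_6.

Under do(V_4=2), the mechanism V_4 <- -3V_2 - 1 is discarded; V_4 is fixed at 2.
Since V_6 is not a descendant of the intervened variable, it is unaffected.
V_3 = -V_2 - V_1 - 4  [with V_2=5, V_1=1]  = -10
V_6 = -V_1 + 3V_3 - 2  [with V_1=1, V_3=-10]  = -33

-33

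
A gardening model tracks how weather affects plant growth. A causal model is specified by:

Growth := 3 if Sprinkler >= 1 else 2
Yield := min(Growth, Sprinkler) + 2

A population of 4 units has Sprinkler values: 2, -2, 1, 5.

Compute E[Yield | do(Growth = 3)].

3

Under do(Growth=3), Growth's equation is replaced by Growth=3 for every unit. Per-unit Yield: 4, 0, 3, 5. Mean = 3.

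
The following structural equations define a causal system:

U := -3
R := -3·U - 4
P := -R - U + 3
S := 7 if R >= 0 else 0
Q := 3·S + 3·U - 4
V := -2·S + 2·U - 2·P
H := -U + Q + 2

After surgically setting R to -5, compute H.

-8

Under do(R=-5), the mechanism R := -3·U - 4 is discarded; R is fixed at -5.
S = 7 if R >= 0 else 0  [with R=-5]  = 0
Q = 3·S + 3·U - 4  [with S=0, U=-3]  = -13
H = -U + Q + 2  [with U=-3, Q=-13]  = -8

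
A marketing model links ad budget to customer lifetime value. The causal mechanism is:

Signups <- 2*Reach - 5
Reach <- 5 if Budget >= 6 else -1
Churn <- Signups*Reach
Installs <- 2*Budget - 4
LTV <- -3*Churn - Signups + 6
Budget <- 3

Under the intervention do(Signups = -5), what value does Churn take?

5

Intervening sets Signups = -5 and removes its equation (Signups <- 2*Reach - 5).
Reach = 5 if Budget >= 6 else -1  [with Budget=3]  = -1
Churn = Signups*Reach  [with Signups=-5, Reach=-1]  = 5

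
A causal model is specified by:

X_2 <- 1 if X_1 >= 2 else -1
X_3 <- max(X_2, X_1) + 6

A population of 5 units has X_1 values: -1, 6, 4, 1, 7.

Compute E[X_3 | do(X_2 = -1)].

9.4

Every unit gets X_2=-1 under the intervention. X_3 values become 5, 12, 10, 7, 13; E[X_3|do(X_2=-1)] = 9.4.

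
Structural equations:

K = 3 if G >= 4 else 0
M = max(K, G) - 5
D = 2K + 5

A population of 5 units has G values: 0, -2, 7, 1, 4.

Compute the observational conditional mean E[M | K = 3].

Conditioning on K=3 selects the 2 unit(s) with G ∈ {7, 4}. Their M values: 2, -1. Mean = 0.5.

0.5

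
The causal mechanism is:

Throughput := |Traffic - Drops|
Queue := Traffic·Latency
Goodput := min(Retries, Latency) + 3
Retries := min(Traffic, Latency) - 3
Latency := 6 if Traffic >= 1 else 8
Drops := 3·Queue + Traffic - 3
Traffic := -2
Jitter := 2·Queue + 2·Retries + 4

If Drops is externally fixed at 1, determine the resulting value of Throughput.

3

The intervention breaks the incoming arrows to Drops: Drops := 3·Queue + Traffic - 3 no longer applies, and Drops = 1.
Throughput = |Traffic - Drops|  [with Traffic=-2, Drops=1]  = 3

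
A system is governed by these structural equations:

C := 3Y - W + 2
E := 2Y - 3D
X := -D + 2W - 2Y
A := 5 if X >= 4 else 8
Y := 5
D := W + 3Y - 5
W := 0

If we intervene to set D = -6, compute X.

-4

Intervening sets D = -6 and removes its equation (D := W + 3Y - 5).
X = -D + 2W - 2Y  [with D=-6, W=0, Y=5]  = -4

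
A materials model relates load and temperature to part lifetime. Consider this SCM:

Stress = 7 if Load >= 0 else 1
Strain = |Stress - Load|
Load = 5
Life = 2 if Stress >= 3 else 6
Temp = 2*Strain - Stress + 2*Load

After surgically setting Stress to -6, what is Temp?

38

Under do(Stress=-6), the mechanism Stress = 7 if Load >= 0 else 1 is discarded; Stress is fixed at -6.
Strain = |Stress - Load|  [with Stress=-6, Load=5]  = 11
Temp = 2*Strain - Stress + 2*Load  [with Strain=11, Stress=-6, Load=5]  = 38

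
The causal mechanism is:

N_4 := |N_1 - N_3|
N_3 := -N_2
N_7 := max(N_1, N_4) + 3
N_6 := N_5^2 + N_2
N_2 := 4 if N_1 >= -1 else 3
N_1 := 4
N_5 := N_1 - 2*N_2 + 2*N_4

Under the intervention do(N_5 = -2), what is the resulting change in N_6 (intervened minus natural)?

-140

The intervention breaks the incoming arrows to N_5: N_5 := N_1 - 2*N_2 + 2*N_4 no longer applies, and N_5 = -2.
N_2 = 4 if N_1 >= -1 else 3  [with N_1=4]  = 4
N_6 = N_5^2 + N_2  [with N_5=-2, N_2=4]  = 8
Without intervention: N_2 = 4 if N_1 >= -1 else 3  [with N_1=4]  = 4; N_3 = -N_2  [with N_2=4]  = -4; N_4 = |N_1 - N_3|  [with N_1=4, N_3=-4]  = 8; N_5 = N_1 - 2*N_2 + 2*N_4  [with N_1=4, N_2=4, N_4=8]  = 12; N_6 = N_5^2 + N_2  [with N_5=12, N_2=4]  = 148.
Change = 8 − 148 = -140.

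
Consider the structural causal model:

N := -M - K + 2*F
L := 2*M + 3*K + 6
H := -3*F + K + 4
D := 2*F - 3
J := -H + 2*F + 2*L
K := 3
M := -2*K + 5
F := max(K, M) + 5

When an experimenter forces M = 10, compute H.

-38

Under do(M=10), the mechanism M := -2*K + 5 is discarded; M is fixed at 10.
F = max(K, M) + 5  [with K=3, M=10]  = 15
H = -3*F + K + 4  [with F=15, K=3]  = -38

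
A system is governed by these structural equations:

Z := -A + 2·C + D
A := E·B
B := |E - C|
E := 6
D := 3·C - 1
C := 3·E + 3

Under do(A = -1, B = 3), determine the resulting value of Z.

105

The joint intervention fixes A = -1, B = 3, removing each variable's own equation.
C = 3·E + 3  [with E=6]  = 21
D = 3·C - 1  [with C=21]  = 62
Z = -A + 2·C + D  [with A=-1, C=21, D=62]  = 105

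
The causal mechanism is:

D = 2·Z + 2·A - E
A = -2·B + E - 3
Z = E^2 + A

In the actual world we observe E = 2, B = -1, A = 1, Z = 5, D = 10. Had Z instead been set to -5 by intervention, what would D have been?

-10

Intervening sets Z = -5 and removes its equation (Z = E^2 + A).
A = -2·B + E - 3  [with B=-1, E=2]  = 1
D = 2·Z + 2·A - E  [with Z=-5, A=1, E=2]  = -10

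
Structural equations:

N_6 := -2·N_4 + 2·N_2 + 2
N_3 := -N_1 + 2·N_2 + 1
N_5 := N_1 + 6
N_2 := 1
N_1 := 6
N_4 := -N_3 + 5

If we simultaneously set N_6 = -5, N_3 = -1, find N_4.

Under do(N_6 = -5, N_3 = -1), each intervened variable's structural equation is replaced by its fixed value.
N_4 = -N_3 + 5  [with N_3=-1]  = 6

6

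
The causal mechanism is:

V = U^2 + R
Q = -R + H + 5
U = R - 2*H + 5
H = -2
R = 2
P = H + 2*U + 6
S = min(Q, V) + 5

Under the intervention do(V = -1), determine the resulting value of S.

The intervention breaks the incoming arrows to V: V = U^2 + R no longer applies, and V = -1.
Q = -R + H + 5  [with R=2, H=-2]  = 1
S = min(Q, V) + 5  [with Q=1, V=-1]  = 4

4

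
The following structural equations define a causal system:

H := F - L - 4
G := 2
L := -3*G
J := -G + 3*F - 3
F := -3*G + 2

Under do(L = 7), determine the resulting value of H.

-15

Under do(L=7), the mechanism L := -3*G is discarded; L is fixed at 7.
F = -3*G + 2  [with G=2]  = -4
H = F - L - 4  [with F=-4, L=7]  = -15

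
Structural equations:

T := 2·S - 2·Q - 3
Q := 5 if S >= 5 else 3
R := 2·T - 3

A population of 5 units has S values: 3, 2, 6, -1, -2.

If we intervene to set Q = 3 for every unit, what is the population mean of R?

-14.6

The intervention sets Q=3 in all 5 units regardless of S. Recomputing R per unit gives -9, -13, 3, -25, -29; average -14.6.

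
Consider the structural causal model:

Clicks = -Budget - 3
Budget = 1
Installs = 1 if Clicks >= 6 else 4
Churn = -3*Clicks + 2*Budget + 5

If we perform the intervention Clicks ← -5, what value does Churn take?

22

Under do(Clicks=-5), the mechanism Clicks = -Budget - 3 is discarded; Clicks is fixed at -5.
Churn = -3*Clicks + 2*Budget + 5  [with Clicks=-5, Budget=1]  = 22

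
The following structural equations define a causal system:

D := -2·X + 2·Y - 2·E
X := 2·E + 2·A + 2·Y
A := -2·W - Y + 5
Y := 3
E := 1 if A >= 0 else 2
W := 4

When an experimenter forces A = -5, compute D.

2

The intervention breaks the incoming arrows to A: A := -2·W - Y + 5 no longer applies, and A = -5.
E = 1 if A >= 0 else 2  [with A=-5]  = 2
X = 2·E + 2·A + 2·Y  [with E=2, A=-5, Y=3]  = 0
D = -2·X + 2·Y - 2·E  [with X=0, Y=3, E=2]  = 2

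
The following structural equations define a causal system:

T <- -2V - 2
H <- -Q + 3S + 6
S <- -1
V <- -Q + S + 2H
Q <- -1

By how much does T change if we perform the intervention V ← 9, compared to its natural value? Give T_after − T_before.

Intervening sets V = 9 and removes its equation (V <- -Q + S + 2H).
T = -2V - 2  [with V=9]  = -20
Without intervention: H = -Q + 3S + 6  [with Q=-1, S=-1]  = 4; V = -Q + S + 2H  [with Q=-1, S=-1, H=4]  = 8; T = -2V - 2  [with V=8]  = -18.
Change = -20 − (-18) = -2.

-2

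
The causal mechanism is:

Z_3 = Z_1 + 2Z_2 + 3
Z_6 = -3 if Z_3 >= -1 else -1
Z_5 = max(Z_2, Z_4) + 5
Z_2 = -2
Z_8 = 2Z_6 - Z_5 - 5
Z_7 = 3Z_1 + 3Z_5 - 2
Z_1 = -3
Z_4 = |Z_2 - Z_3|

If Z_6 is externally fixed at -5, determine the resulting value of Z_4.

2

do(Z_6=-5) replaces the equation Z_6 = -3 if Z_3 >= -1 else -1 with the constant Z_6 = -5.
No directed path runs from Z_6 to Z_4, so Z_4 keeps its natural value.
Z_3 = Z_1 + 2Z_2 + 3  [with Z_1=-3, Z_2=-2]  = -4
Z_4 = |Z_2 - Z_3|  [with Z_2=-2, Z_3=-4]  = 2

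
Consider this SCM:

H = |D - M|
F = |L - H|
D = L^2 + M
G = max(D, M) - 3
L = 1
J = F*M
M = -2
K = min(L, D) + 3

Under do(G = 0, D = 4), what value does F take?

Setting G = 0, D = 4 by intervention discards those variables' equations.
H = |D - M|  [with D=4, M=-2]  = 6
F = |L - H|  [with L=1, H=6]  = 5

5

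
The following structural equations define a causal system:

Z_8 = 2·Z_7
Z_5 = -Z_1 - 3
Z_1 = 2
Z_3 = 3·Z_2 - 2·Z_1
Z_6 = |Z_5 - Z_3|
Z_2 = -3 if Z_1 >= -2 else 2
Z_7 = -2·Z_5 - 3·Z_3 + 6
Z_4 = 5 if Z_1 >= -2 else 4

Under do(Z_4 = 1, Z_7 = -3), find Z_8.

-6

Setting Z_4 = 1, Z_7 = -3 by intervention discards those variables' equations.
Z_8 = 2·Z_7  [with Z_7=-3]  = -6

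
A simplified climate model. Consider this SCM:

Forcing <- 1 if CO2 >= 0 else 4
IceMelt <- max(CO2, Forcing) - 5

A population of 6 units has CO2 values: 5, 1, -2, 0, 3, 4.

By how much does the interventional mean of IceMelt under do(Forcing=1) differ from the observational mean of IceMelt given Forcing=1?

-0.3

Under do(Forcing=1), Forcing's equation is replaced by Forcing=1 for every unit. Per-unit IceMelt: 0, -4, -4, -4, -2, -1. Mean = -2.5.
Conditioning on Forcing=1 selects the 5 unit(s) with CO2 ∈ {5, 1, 0, 3, 4}. Their IceMelt values: 0, -4, -4, -2, -1. Mean = -2.2.
Difference = -2.5 − (-2.2) = -0.3.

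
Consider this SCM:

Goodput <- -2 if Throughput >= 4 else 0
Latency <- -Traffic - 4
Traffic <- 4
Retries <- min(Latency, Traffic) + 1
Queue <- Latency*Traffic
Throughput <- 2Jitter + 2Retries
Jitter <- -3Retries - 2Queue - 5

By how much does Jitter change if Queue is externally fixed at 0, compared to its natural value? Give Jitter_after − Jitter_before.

do(Queue=0) replaces the equation Queue <- Latency*Traffic with the constant Queue = 0.
Latency = -Traffic - 4  [with Traffic=4]  = -8
Retries = min(Latency, Traffic) + 1  [with Latency=-8, Traffic=4]  = -7
Jitter = -3Retries - 2Queue - 5  [with Retries=-7, Queue=0]  = 16
Without intervention: Latency = -Traffic - 4  [with Traffic=4]  = -8; Queue = Latency*Traffic  [with Latency=-8, Traffic=4]  = -32; Retries = min(Latency, Traffic) + 1  [with Latency=-8, Traffic=4]  = -7; Jitter = -3Retries - 2Queue - 5  [with Retries=-7, Queue=-32]  = 80.
Change = 16 − 80 = -64.

-64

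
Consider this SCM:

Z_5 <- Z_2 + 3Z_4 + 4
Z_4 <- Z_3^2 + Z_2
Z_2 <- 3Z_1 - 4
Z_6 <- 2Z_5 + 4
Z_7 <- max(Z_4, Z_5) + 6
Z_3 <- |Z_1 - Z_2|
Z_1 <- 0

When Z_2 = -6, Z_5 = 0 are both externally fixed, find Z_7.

The joint intervention fixes Z_2 = -6, Z_5 = 0, removing each variable's own equation.
Z_3 = |Z_1 - Z_2|  [with Z_1=0, Z_2=-6]  = 6
Z_4 = Z_3^2 + Z_2  [with Z_3=6, Z_2=-6]  = 30
Z_7 = max(Z_4, Z_5) + 6  [with Z_4=30, Z_5=0]  = 36

36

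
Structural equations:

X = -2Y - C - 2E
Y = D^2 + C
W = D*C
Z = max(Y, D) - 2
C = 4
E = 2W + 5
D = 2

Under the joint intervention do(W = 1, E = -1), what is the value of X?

Setting W = 1, E = -1 by intervention discards those variables' equations.
Y = D^2 + C  [with D=2, C=4]  = 8
X = -2Y - C - 2E  [with Y=8, C=4, E=-1]  = -18

-18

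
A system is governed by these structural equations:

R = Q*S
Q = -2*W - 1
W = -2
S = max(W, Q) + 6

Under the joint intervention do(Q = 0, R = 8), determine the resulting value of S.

The joint intervention fixes Q = 0, R = 8, removing each variable's own equation.
S = max(W, Q) + 6  [with W=-2, Q=0]  = 6

6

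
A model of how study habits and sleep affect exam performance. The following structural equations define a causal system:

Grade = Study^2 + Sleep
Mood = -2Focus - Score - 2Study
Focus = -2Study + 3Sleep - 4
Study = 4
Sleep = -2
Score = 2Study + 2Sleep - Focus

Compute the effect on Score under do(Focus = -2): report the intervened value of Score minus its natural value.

-16

The intervention breaks the incoming arrows to Focus: Focus = -2Study + 3Sleep - 4 no longer applies, and Focus = -2.
Score = 2Study + 2Sleep - Focus  [with Study=4, Sleep=-2, Focus=-2]  = 6
Without intervention: Focus = -2Study + 3Sleep - 4  [with Study=4, Sleep=-2]  = -18; Score = 2Study + 2Sleep - Focus  [with Study=4, Sleep=-2, Focus=-18]  = 22.
Change = 6 − 22 = -16.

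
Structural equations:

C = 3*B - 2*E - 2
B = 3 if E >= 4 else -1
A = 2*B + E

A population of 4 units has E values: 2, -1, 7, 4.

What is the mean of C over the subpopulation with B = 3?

-4

E[C|B=3] averages over only the 2 units with B=3 (E = 7, 4): C = -7, -1, mean -4.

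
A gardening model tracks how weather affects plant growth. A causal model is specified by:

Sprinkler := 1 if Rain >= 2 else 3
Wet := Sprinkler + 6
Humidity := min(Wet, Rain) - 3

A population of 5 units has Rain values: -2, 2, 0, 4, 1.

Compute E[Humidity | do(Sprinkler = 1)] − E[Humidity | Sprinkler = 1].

-2

Under do(Sprinkler=1), Sprinkler's equation is replaced by Sprinkler=1 for every unit. Per-unit Humidity: -5, -1, -3, 1, -2. Mean = -2.
Observing Sprinkler=1 restricts to units where Sprinkler's equation naturally yields 1: Rain ∈ {2, 4}. In that subpopulation Humidity = -1, 1, mean 0.
Difference = -2 − 0 = -2.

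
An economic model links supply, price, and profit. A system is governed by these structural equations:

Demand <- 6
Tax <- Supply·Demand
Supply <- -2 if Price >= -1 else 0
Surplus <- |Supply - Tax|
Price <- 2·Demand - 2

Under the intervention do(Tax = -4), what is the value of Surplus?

Intervening sets Tax = -4 and removes its equation (Tax <- Supply·Demand).
Price = 2·Demand - 2  [with Demand=6]  = 10
Supply = -2 if Price >= -1 else 0  [with Price=10]  = -2
Surplus = |Supply - Tax|  [with Supply=-2, Tax=-4]  = 2

2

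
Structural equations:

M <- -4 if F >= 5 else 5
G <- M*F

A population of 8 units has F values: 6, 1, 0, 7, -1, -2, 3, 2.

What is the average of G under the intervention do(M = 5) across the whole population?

Under do(M=5), M's equation is replaced by M=5 for every unit. Per-unit G: 30, 5, 0, 35, -5, -10, 15, 10. Mean = 10.

10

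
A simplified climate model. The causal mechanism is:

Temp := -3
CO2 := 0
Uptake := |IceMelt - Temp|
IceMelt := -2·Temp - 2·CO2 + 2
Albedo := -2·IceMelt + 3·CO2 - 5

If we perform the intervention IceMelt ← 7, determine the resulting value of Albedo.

-19

The intervention breaks the incoming arrows to IceMelt: IceMelt := -2·Temp - 2·CO2 + 2 no longer applies, and IceMelt = 7.
Albedo = -2·IceMelt + 3·CO2 - 5  [with IceMelt=7, CO2=0]  = -19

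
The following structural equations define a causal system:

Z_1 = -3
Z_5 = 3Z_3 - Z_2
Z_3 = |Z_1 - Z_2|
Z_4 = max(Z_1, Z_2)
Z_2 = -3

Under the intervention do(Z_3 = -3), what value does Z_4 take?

-3

The intervention breaks the incoming arrows to Z_3: Z_3 = |Z_1 - Z_2| no longer applies, and Z_3 = -3.
Z_4 is not downstream of the intervention, so its value is determined by the original equations.
Z_4 = max(Z_1, Z_2)  [with Z_1=-3, Z_2=-3]  = -3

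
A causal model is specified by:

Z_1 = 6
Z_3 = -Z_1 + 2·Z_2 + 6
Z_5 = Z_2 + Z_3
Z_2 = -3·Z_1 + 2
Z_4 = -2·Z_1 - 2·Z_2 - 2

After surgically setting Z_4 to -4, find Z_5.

Intervening sets Z_4 = -4 and removes its equation (Z_4 = -2·Z_1 - 2·Z_2 - 2).
No directed path runs from Z_4 to Z_5, so Z_5 keeps its natural value.
Z_2 = -3·Z_1 + 2  [with Z_1=6]  = -16
Z_3 = -Z_1 + 2·Z_2 + 6  [with Z_1=6, Z_2=-16]  = -32
Z_5 = Z_2 + Z_3  [with Z_2=-16, Z_3=-32]  = -48

-48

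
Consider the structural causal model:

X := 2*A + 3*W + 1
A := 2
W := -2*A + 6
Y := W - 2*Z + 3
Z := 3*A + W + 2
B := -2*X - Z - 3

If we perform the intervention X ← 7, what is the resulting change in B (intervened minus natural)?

8

The intervention breaks the incoming arrows to X: X := 2*A + 3*W + 1 no longer applies, and X = 7.
W = -2*A + 6  [with A=2]  = 2
Z = 3*A + W + 2  [with A=2, W=2]  = 10
B = -2*X - Z - 3  [with X=7, Z=10]  = -27
Without intervention: W = -2*A + 6  [with A=2]  = 2; Z = 3*A + W + 2  [with A=2, W=2]  = 10; X = 2*A + 3*W + 1  [with A=2, W=2]  = 11; B = -2*X - Z - 3  [with X=11, Z=10]  = -35.
Change = -27 − (-35) = 8.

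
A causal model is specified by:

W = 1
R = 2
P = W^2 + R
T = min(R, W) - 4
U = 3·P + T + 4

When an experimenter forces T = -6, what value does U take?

7

Intervening sets T = -6 and removes its equation (T = min(R, W) - 4).
P = W^2 + R  [with W=1, R=2]  = 3
U = 3·P + T + 4  [with P=3, T=-6]  = 7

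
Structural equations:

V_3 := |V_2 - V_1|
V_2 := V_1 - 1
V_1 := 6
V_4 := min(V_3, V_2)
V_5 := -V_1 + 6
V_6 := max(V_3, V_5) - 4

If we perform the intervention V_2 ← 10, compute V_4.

Under do(V_2=10), the mechanism V_2 := V_1 - 1 is discarded; V_2 is fixed at 10.
V_3 = |V_2 - V_1|  [with V_2=10, V_1=6]  = 4
V_4 = min(V_3, V_2)  [with V_3=4, V_2=10]  = 4

4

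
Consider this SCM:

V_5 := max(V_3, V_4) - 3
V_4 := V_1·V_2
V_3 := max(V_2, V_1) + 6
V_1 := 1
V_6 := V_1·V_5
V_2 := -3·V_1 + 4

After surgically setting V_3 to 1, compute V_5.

do(V_3=1) replaces the equation V_3 := max(V_2, V_1) + 6 with the constant V_3 = 1.
V_2 = -3·V_1 + 4  [with V_1=1]  = 1
V_4 = V_1·V_2  [with V_1=1, V_2=1]  = 1
V_5 = max(V_3, V_4) - 3  [with V_3=1, V_4=1]  = -2

-2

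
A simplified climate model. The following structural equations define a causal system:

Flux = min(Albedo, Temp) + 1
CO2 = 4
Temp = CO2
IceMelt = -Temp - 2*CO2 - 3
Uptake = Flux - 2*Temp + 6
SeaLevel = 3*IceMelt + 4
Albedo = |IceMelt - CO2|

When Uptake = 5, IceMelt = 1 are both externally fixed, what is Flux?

4

Setting Uptake = 5, IceMelt = 1 by intervention discards those variables' equations.
Temp = CO2  [with CO2=4]  = 4
Albedo = |IceMelt - CO2|  [with IceMelt=1, CO2=4]  = 3
Flux = min(Albedo, Temp) + 1  [with Albedo=3, Temp=4]  = 4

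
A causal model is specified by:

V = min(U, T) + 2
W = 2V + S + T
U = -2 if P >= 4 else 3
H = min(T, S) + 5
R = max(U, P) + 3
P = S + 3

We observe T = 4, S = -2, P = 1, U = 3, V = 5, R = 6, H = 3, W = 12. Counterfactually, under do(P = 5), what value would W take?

The intervention breaks the incoming arrows to P: P = S + 3 no longer applies, and P = 5.
U = -2 if P >= 4 else 3  [with P=5]  = -2
V = min(U, T) + 2  [with U=-2, T=4]  = 0
W = 2V + S + T  [with V=0, S=-2, T=4]  = 2

2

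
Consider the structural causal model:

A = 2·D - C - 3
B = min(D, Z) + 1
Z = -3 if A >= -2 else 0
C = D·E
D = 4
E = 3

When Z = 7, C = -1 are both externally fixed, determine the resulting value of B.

The joint intervention fixes Z = 7, C = -1, removing each variable's own equation.
B = min(D, Z) + 1  [with D=4, Z=7]  = 5

5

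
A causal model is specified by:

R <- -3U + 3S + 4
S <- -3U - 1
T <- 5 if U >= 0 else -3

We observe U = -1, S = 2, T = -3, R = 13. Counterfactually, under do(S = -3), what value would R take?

-2

Under do(S=-3), the mechanism S <- -3U - 1 is discarded; S is fixed at -3.
R = -3U + 3S + 4  [with U=-1, S=-3]  = -2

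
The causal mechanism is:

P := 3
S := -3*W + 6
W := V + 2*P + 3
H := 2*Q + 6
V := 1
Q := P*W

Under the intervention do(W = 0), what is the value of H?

6

do(W=0) replaces the equation W := V + 2*P + 3 with the constant W = 0.
Q = P*W  [with P=3, W=0]  = 0
H = 2*Q + 6  [with Q=0]  = 6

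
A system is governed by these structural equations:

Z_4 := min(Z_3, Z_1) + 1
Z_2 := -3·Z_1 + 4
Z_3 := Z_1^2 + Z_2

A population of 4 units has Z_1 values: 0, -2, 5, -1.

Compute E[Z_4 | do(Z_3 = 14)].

1.5

Every unit gets Z_3=14 under the intervention. Z_4 values become 1, -1, 6, 0; E[Z_4|do(Z_3=14)] = 1.5.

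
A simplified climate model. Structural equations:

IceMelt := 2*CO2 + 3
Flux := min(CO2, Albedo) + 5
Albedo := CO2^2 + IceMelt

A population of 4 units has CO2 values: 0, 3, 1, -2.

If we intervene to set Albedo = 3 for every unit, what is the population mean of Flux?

Under do(Albedo=3), Albedo's equation is replaced by Albedo=3 for every unit. Per-unit Flux: 5, 8, 6, 3. Mean = 5.5.

5.5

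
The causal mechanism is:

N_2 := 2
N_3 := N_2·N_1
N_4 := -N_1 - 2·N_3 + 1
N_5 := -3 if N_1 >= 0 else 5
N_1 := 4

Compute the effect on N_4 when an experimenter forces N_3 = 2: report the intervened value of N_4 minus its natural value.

12

The intervention breaks the incoming arrows to N_3: N_3 := N_2·N_1 no longer applies, and N_3 = 2.
N_4 = -N_1 - 2·N_3 + 1  [with N_1=4, N_3=2]  = -7
Without intervention: N_3 = N_2·N_1  [with N_2=2, N_1=4]  = 8; N_4 = -N_1 - 2·N_3 + 1  [with N_1=4, N_3=8]  = -19.
Change = -7 − (-19) = 12.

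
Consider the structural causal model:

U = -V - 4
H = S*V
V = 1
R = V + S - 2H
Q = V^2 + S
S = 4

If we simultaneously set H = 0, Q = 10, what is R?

The joint intervention fixes H = 0, Q = 10, removing each variable's own equation.
R = V + S - 2H  [with V=1, S=4, H=0]  = 5

5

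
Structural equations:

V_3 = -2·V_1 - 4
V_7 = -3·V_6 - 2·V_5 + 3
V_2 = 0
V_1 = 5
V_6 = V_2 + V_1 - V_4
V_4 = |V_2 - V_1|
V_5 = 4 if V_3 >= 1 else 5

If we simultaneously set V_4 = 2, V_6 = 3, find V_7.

-16

Setting V_4 = 2, V_6 = 3 by intervention discards those variables' equations.
V_3 = -2·V_1 - 4  [with V_1=5]  = -14
V_5 = 4 if V_3 >= 1 else 5  [with V_3=-14]  = 5
V_7 = -3·V_6 - 2·V_5 + 3  [with V_6=3, V_5=5]  = -16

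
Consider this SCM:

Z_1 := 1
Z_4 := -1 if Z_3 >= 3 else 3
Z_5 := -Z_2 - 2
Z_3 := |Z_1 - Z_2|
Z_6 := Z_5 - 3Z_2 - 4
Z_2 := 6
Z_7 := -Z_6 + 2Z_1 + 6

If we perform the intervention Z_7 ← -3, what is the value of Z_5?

The intervention breaks the incoming arrows to Z_7: Z_7 := -Z_6 + 2Z_1 + 6 no longer applies, and Z_7 = -3.
Z_5 is not downstream of the intervention, so its value is determined by the original equations.
Z_5 = -Z_2 - 2  [with Z_2=6]  = -8

-8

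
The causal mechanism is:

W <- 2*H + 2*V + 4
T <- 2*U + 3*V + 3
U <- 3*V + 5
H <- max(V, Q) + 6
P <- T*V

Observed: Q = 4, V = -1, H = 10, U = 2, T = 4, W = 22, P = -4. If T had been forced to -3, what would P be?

Under do(T=-3), the mechanism T <- 2*U + 3*V + 3 is discarded; T is fixed at -3.
P = T*V  [with T=-3, V=-1]  = 3

3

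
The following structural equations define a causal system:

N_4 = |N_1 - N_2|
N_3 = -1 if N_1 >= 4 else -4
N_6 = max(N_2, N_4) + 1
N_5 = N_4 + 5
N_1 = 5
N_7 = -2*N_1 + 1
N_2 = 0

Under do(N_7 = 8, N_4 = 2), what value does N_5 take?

Under do(N_7 = 8, N_4 = 2), each intervened variable's structural equation is replaced by its fixed value.
N_5 = N_4 + 5  [with N_4=2]  = 7

7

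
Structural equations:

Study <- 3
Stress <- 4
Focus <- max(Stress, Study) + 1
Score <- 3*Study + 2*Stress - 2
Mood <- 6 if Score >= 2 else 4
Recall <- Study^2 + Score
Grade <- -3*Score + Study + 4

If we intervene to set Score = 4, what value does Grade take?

The intervention breaks the incoming arrows to Score: Score <- 3*Study + 2*Stress - 2 no longer applies, and Score = 4.
Grade = -3*Score + Study + 4  [with Score=4, Study=3]  = -5

-5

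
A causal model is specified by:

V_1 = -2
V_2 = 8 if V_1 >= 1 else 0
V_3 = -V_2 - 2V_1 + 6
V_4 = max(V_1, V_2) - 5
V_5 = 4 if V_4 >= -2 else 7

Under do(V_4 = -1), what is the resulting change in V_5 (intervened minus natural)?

-3

Intervening sets V_4 = -1 and removes its equation (V_4 = max(V_1, V_2) - 5).
V_5 = 4 if V_4 >= -2 else 7  [with V_4=-1]  = 4
Without intervention: V_2 = 8 if V_1 >= 1 else 0  [with V_1=-2]  = 0; V_4 = max(V_1, V_2) - 5  [with V_1=-2, V_2=0]  = -5; V_5 = 4 if V_4 >= -2 else 7  [with V_4=-5]  = 7.
Change = 4 − 7 = -3.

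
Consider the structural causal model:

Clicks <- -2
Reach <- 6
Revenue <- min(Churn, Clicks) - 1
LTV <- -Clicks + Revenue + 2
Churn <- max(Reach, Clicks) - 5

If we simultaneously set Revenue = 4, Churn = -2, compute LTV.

The joint intervention fixes Revenue = 4, Churn = -2, removing each variable's own equation.
LTV = -Clicks + Revenue + 2  [with Clicks=-2, Revenue=4]  = 8

8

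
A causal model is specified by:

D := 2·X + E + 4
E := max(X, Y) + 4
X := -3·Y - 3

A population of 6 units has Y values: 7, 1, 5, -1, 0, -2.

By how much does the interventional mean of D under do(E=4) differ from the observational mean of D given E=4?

-13

Every unit gets E=4 under the intervention. D values become -40, -4, -28, 8, 2, 14; E[D|do(E=4)] = -8.
Conditioning on E=4 selects the 2 unit(s) with Y ∈ {-1, 0}. Their D values: 8, 2. Mean = 5.
Difference = -8 − 5 = -13.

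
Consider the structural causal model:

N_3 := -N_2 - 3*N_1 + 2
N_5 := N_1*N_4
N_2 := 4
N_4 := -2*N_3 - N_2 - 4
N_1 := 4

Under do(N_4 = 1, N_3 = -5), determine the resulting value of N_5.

The joint intervention fixes N_4 = 1, N_3 = -5, removing each variable's own equation.
N_5 = N_1*N_4  [with N_1=4, N_4=1]  = 4

4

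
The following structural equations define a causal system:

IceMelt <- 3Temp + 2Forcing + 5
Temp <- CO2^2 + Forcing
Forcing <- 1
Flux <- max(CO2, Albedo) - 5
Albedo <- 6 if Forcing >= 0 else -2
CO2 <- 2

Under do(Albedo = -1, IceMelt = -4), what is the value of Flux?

Setting Albedo = -1, IceMelt = -4 by intervention discards those variables' equations.
Flux = max(CO2, Albedo) - 5  [with CO2=2, Albedo=-1]  = -3

-3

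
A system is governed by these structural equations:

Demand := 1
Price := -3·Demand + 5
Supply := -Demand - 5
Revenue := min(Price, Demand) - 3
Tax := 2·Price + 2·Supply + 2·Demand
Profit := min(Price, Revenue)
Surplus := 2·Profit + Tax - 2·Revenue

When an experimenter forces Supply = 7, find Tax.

do(Supply=7) replaces the equation Supply := -Demand - 5 with the constant Supply = 7.
Price = -3·Demand + 5  [with Demand=1]  = 2
Tax = 2·Price + 2·Supply + 2·Demand  [with Price=2, Supply=7, Demand=1]  = 20

20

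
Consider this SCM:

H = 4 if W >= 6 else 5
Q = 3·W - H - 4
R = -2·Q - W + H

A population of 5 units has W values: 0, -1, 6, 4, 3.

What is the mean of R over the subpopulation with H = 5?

12.5

E[R|H=5] averages over only the 4 units with H=5 (W = 0, -1, 4, 3): R = 23, 30, -5, 2, mean 12.5.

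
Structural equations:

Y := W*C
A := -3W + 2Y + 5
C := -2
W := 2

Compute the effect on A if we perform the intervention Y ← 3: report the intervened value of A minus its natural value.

The intervention breaks the incoming arrows to Y: Y := W*C no longer applies, and Y = 3.
A = -3W + 2Y + 5  [with W=2, Y=3]  = 5
Without intervention: Y = W*C  [with W=2, C=-2]  = -4; A = -3W + 2Y + 5  [with W=2, Y=-4]  = -9.
Change = 5 − (-9) = 14.

14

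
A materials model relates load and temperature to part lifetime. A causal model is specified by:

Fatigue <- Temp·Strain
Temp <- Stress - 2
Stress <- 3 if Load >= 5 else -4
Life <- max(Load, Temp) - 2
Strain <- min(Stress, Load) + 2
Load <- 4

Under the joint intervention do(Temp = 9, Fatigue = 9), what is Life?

The joint intervention fixes Temp = 9, Fatigue = 9, removing each variable's own equation.
Life = max(Load, Temp) - 2  [with Load=4, Temp=9]  = 7

7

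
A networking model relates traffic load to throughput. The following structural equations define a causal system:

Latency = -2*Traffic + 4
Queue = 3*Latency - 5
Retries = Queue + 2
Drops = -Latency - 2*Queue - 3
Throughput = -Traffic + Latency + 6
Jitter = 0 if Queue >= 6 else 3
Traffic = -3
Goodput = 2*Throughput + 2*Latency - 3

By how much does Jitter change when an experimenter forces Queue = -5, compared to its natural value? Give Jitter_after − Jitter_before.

3

The intervention breaks the incoming arrows to Queue: Queue = 3*Latency - 5 no longer applies, and Queue = -5.
Jitter = 0 if Queue >= 6 else 3  [with Queue=-5]  = 3
Without intervention: Latency = -2*Traffic + 4  [with Traffic=-3]  = 10; Queue = 3*Latency - 5  [with Latency=10]  = 25; Jitter = 0 if Queue >= 6 else 3  [with Queue=25]  = 0.
Change = 3 − 0 = 3.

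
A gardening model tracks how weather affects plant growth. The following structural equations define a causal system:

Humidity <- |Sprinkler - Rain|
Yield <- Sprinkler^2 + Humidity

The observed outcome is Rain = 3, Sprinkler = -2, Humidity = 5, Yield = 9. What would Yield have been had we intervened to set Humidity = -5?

The intervention breaks the incoming arrows to Humidity: Humidity <- |Sprinkler - Rain| no longer applies, and Humidity = -5.
Yield = Sprinkler^2 + Humidity  [with Sprinkler=-2, Humidity=-5]  = -1

-1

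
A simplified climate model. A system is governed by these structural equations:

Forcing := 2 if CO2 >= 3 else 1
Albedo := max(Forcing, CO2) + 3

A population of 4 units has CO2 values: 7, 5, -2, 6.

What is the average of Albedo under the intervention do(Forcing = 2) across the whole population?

8

The intervention sets Forcing=2 in all 4 units regardless of CO2. Recomputing Albedo per unit gives 10, 8, 5, 9; average 8.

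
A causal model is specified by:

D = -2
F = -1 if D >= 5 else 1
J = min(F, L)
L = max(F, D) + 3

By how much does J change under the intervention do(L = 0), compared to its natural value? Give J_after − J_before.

-1

The intervention breaks the incoming arrows to L: L = max(F, D) + 3 no longer applies, and L = 0.
F = -1 if D >= 5 else 1  [with D=-2]  = 1
J = min(F, L)  [with F=1, L=0]  = 0
Without intervention: F = -1 if D >= 5 else 1  [with D=-2]  = 1; L = max(F, D) + 3  [with F=1, D=-2]  = 4; J = min(F, L)  [with F=1, L=4]  = 1.
Change = 0 − 1 = -1.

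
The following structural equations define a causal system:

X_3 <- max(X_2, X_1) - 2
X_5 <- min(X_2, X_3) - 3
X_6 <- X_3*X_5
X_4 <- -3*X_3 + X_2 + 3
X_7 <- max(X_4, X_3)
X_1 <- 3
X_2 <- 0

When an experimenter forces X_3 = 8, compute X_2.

0

Under do(X_3=8), the mechanism X_3 <- max(X_2, X_1) - 2 is discarded; X_3 is fixed at 8.
Since X_2 is not a descendant of the intervened variable, it is unaffected.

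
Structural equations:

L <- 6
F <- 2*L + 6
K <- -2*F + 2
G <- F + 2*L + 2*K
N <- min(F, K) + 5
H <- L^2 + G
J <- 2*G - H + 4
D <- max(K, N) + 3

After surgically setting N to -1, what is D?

2

do(N=-1) replaces the equation N <- min(F, K) + 5 with the constant N = -1.
F = 2*L + 6  [with L=6]  = 18
K = -2*F + 2  [with F=18]  = -34
D = max(K, N) + 3  [with K=-34, N=-1]  = 2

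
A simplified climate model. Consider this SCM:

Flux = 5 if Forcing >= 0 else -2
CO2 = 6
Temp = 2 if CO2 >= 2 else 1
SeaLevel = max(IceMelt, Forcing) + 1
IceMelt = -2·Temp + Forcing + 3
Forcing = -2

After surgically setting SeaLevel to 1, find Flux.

The intervention breaks the incoming arrows to SeaLevel: SeaLevel = max(IceMelt, Forcing) + 1 no longer applies, and SeaLevel = 1.
Since Flux is not a descendant of the intervened variable, it is unaffected.
Flux = 5 if Forcing >= 0 else -2  [with Forcing=-2]  = -2

-2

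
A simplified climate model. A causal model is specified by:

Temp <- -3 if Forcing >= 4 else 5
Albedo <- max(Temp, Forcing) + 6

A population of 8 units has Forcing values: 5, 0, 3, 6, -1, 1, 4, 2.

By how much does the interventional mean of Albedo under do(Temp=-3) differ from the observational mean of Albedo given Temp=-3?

-2.5

Under do(Temp=-3), Temp's equation is replaced by Temp=-3 for every unit. Per-unit Albedo: 11, 6, 9, 12, 5, 7, 10, 8. Mean = 8.5.
E[Albedo|Temp=-3] averages over only the 3 units with Temp=-3 (Forcing = 5, 6, 4): Albedo = 11, 12, 10, mean 11.
Difference = 8.5 − 11 = -2.5.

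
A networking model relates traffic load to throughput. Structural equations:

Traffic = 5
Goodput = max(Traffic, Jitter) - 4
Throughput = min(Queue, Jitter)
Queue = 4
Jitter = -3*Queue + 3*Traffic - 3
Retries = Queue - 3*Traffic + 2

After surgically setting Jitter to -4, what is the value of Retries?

Under do(Jitter=-4), the mechanism Jitter = -3*Queue + 3*Traffic - 3 is discarded; Jitter is fixed at -4.
Since Retries is not a descendant of the intervened variable, it is unaffected.
Retries = Queue - 3*Traffic + 2  [with Queue=4, Traffic=5]  = -9

-9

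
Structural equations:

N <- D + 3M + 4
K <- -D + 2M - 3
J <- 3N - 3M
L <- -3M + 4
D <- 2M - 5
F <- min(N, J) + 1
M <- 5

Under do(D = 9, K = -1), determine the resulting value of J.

Under do(D = 9, K = -1), each intervened variable's structural equation is replaced by its fixed value.
N = D + 3M + 4  [with D=9, M=5]  = 28
J = 3N - 3M  [with N=28, M=5]  = 69

69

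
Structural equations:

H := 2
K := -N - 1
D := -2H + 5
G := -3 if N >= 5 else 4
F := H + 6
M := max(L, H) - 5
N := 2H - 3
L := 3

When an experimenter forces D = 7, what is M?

The intervention breaks the incoming arrows to D: D := -2H + 5 no longer applies, and D = 7.
Since M is not a descendant of the intervened variable, it is unaffected.
M = max(L, H) - 5  [with L=3, H=2]  = -2

-2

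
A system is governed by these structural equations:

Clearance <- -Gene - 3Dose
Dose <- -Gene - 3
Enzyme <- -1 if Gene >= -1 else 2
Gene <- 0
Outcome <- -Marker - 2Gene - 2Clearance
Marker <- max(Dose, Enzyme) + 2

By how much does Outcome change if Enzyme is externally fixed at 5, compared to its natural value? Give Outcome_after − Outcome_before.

The intervention breaks the incoming arrows to Enzyme: Enzyme <- -1 if Gene >= -1 else 2 no longer applies, and Enzyme = 5.
Dose = -Gene - 3  [with Gene=0]  = -3
Marker = max(Dose, Enzyme) + 2  [with Dose=-3, Enzyme=5]  = 7
Clearance = -Gene - 3Dose  [with Gene=0, Dose=-3]  = 9
Outcome = -Marker - 2Gene - 2Clearance  [with Marker=7, Gene=0, Clearance=9]  = -25
Without intervention: Dose = -Gene - 3  [with Gene=0]  = -3; Enzyme = -1 if Gene >= -1 else 2  [with Gene=0]  = -1; Marker = max(Dose, Enzyme) + 2  [with Dose=-3, Enzyme=-1]  = 1; Clearance = -Gene - 3Dose  [with Gene=0, Dose=-3]  = 9; Outcome = -Marker - 2Gene - 2Clearance  [with Marker=1, Gene=0, Clearance=9]  = -19.
Change = -25 − (-19) = -6.

-6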